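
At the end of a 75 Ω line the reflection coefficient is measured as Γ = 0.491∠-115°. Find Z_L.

Z_L ≈ 34.4 − j40.3 Ω

Z_L = Z_0·(1 + Γ)/(1 − Γ) = 75·(0.792 − j0.445)/(1.21 + j0.445)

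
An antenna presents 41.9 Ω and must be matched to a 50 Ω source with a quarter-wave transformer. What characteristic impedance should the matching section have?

Z_qwt ≈ 45.8 Ω

Z_qwt = √(Z_0·R_L) = √(50 × 41.9) = √2095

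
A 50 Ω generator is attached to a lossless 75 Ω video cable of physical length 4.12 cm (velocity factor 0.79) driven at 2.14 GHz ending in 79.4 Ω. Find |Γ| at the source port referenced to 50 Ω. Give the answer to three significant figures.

λ = v/f = 0.79·c / 2.14 GHz = 0.111 m
βl = 2π·l/λ = 2π × 0.372 = 134°
tan(βl) = -1.04
Z_in = Z_0·(Z_L + jZ_0·tanβl)/(Z_0 + jZ_L·tanβl) = 74.7 + j4.26 Ω
Γ_s = (Z_in − Z_s)/(Z_in + Z_s) = (24.7 + j4.26)/(125 + j4.26), |Γ_s| = 0.201

|Γ| ≈ 0.201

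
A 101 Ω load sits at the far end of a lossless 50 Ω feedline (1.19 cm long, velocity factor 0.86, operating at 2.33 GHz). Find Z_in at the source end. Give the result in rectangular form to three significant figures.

λ = v/f = 0.86·c / 2.33 GHz = 0.111 m
βl = 2π·l/λ = 2π × 0.107 = 38.7°
tan(βl) = tan(38.7°) = 0.801
Z_in = Z_0·(Z_L + jZ_0·tanβl)/(Z_0 + jZ_L·tanβl)
     = 50·(101 + j40)/(50 + j80.9)

Z_in ≈ 45.8 − j34.1 Ω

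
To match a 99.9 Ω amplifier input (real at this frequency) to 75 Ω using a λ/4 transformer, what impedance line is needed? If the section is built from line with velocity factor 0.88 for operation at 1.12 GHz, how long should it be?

Z_qwt ≈ 86.6 Ω; length ≈ 5.89 cm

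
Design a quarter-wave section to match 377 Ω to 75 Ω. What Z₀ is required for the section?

Z_qwt = √(Z_0·R_L) = √(75 × 377) = √28280

Z_qwt ≈ 168 Ω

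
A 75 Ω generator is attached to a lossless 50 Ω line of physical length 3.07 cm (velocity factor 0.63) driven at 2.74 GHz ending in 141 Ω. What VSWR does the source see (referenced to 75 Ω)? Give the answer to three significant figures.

VSWR ≈ 2.19

λ = v/f = 0.63·c / 2.74 GHz = 0.069 m
βl = 2π·l/λ = 2π × 0.445 = 160°
tan(βl) = -0.36
Z_in = Z_0·(Z_L + jZ_0·tanβl)/(Z_0 + jZ_L·tanβl) = 78.5 + j61.6 Ω
Γ_s = (Z_in − Z_s)/(Z_in + Z_s) = (3.52 + j61.6)/(154 + j61.6), |Γ_s| = 0.373
VSWR = (1 + |Γ_s|)/(1 − |Γ_s|)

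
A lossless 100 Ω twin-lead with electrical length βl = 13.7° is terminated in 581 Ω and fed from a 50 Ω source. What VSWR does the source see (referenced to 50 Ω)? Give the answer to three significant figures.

VSWR ≈ 11.1

tan(βl) = 0.244
Z_in = Z_0·(Z_L + jZ_0·tanβl)/(Z_0 + jZ_L·tanβl) = 205 − j266 Ω
Γ_s = (Z_in − Z_s)/(Z_in + Z_s) = (155 − j266)/(255 − j266), |Γ_s| = 0.835
VSWR = (1 + |Γ_s|)/(1 − |Γ_s|)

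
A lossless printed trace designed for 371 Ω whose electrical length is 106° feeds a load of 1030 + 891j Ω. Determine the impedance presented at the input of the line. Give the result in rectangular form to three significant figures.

Z_in ≈ 74.6 + j34.1 Ω

tan(βl) = tan(106°) = -3.49
Z_in = Z_0·(Z_L + jZ_0·tanβl)/(Z_0 + jZ_L·tanβl)
     = 371·(1030 − j403)/(3480 − j3590)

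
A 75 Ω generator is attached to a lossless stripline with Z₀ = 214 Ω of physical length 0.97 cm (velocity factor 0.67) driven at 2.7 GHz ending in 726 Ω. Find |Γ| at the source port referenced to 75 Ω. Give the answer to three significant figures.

|Γ| ≈ 0.691

λ = v/f = 0.67·c / 2.7 GHz = 0.0744 m
βl = 2π·l/λ = 2π × 0.13 = 46.9°
tan(βl) = 1.07
Z_in = Z_0·(Z_L + jZ_0·tanβl)/(Z_0 + jZ_L·tanβl) = 110 − j170 Ω
Γ_s = (Z_in − Z_s)/(Z_in + Z_s) = (34.9 − j170)/(185 − j170), |Γ_s| = 0.691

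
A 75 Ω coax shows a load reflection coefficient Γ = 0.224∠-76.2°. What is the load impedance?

Z_L ≈ 75.5 − j34.6 Ω

Z_L = Z_0·(1 + Γ)/(1 − Γ) = 75·(1.05 − j0.218)/(0.947 + j0.218)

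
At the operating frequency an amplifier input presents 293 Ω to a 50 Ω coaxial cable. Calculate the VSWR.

Γ = (293 − 50)/(293 + 50) = 0.708
VSWR = (1 + 0.708)/(1 − 0.708)

VSWR ≈ 5.86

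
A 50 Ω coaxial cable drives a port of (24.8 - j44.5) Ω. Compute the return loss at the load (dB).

RL ≈ 4.62 dB

Γ = (-25.2 − j44.5)/(74.8 − j44.5), |Γ| = 0.588
RL = −20·log₁₀|Γ| = −20·log₁₀(0.588)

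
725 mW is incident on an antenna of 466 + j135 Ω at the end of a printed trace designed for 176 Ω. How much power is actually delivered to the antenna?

|Γ| = |(290 + j135)/(642 + j135)| = 0.488
|Γ|² = 0.238
P_refl = |Γ|²·P_inc = 172 mW, P_del = (1 − |Γ|²)·P_inc = 553 mW

P_delivered ≈ 553 mW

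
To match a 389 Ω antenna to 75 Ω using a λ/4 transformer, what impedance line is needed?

Z_qwt ≈ 171 Ω

Z_qwt = √(Z_0·R_L) = √(75 × 389) = √29180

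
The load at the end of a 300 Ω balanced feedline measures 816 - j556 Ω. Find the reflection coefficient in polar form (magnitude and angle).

Γ ≈ 0.608 ∠ -20.7°

Γ = (Z_L − Z_0)/(Z_L + Z_0) = (516 − j556)/(1116 − j556)
|Γ| = 759/1250 = 0.608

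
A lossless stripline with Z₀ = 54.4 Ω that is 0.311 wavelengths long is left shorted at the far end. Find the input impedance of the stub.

βl = 2π × 0.311 = 112°
tan(βl) = -2.48
For a shorted stub, Z_in = jZ_0·tan(βl)

Z_in ≈ −j135 Ω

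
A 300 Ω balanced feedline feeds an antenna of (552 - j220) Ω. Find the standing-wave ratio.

Γ = (Z_L − Z_0)/(Z_L + Z_0) = (252 − j220)/(852 − j220)
|Γ| = 335/880 = 0.38
VSWR = (1 + |Γ|)/(1 − |Γ|) = 1.38/0.62

VSWR ≈ 2.23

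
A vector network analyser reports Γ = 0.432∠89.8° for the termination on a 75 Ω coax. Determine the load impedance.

Z_L = Z_0·(1 + Γ)/(1 − Γ) = 75·(1 + j0.432)/(0.998 − j0.432)

Z_L ≈ 51.5 + j54.7 Ω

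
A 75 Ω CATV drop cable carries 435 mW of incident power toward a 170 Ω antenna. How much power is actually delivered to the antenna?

P_delivered ≈ 370 mW

Γ = (170 − 75)/(170 + 75) = 0.388
|Γ|² = 0.15
P_refl = |Γ|²·P_inc = 65.4 mW, P_del = (1 − |Γ|²)·P_inc = 370 mW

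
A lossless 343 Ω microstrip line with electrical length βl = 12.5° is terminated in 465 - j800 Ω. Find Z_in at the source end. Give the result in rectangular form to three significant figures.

Z_in ≈ 204 − j518 Ω

tan(βl) = tan(12.5°) = 0.222
Z_in = Z_0·(Z_L + jZ_0·tanβl)/(Z_0 + jZ_L·tanβl)
     = 343·(465 − j724)/(520 + j103)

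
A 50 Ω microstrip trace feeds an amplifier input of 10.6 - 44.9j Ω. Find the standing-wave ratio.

Γ = (Z_L − Z_0)/(Z_L + Z_0) = (-39.4 − j44.9)/(60.6 − j44.9)
|Γ| = 59.7/75.4 = 0.792
VSWR = (1 + |Γ|)/(1 − |Γ|) = 1.79/0.208

VSWR ≈ 8.62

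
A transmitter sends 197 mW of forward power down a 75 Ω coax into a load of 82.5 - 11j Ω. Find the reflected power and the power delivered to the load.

|Γ| = |(7.5 − j11)/(157.5 − j11)| = 0.0843
|Γ|² = 0.00711
P_refl = |Γ|²·P_inc = 1.4 mW, P_del = (1 − |Γ|²)·P_inc = 196 mW

P_reflected ≈ 1.4 mW; P_delivered ≈ 196 mW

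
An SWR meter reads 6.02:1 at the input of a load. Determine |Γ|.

|Γ| = (S − 1)/(S + 1) = (6.02 − 1)/(6.02 + 1) = 5.02/7.02

|Γ| ≈ 0.715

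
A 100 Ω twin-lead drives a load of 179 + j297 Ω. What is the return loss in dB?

RL ≈ 2.45 dB

Γ = (79 + j297)/(279 + j297), |Γ| = 0.754
RL = −20·log₁₀|Γ| = −20·log₁₀(0.754)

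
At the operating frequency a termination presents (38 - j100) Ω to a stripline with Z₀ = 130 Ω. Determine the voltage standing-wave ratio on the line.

VSWR ≈ 5.56

Γ = (Z_L − Z_0)/(Z_L + Z_0) = (-92 − j100)/(168 − j100)
|Γ| = 136/196 = 0.695
VSWR = (1 + |Γ|)/(1 − |Γ|) = 1.7/0.305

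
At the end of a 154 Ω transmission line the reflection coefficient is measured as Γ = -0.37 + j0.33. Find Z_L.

Z_L = Z_0·(1 + Γ)/(1 − Γ) = 154·(0.63 + j0.33)/(1.37 − j0.33)

Z_L ≈ 58.5 + j51.2 Ω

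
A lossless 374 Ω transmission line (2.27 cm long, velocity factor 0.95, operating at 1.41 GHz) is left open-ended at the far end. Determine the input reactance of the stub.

X_in ≈ -439 Ω (capacitive)

λ = v/f = 0.95·c / 1.41 GHz = 0.202 m
βl = 2π·l/λ = 2π × 0.112 = 40.4°
tan(βl) = 0.852
For an open-ended stub, Z_in = −jZ_0·cot(βl) = −jZ_0/tan(βl)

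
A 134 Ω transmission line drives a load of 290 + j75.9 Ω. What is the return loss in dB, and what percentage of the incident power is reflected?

RL ≈ 7.9 dB; 16.2% of incident power reflected

Γ = (156 + j75.9)/(424 + j75.9), |Γ| = 0.403
RL = −20·log₁₀(0.403) = 7.9 dB
P_refl/P_inc = |Γ|² = 0.162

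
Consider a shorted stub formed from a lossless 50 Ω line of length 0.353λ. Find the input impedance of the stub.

Z_in ≈ −j66.2 Ω

βl = 2π × 0.353 = 127°
tan(βl) = -1.32
For a shorted stub, Z_in = jZ_0·tan(βl)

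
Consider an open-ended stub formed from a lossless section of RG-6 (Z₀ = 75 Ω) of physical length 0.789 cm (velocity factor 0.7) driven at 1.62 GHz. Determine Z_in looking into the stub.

Z_in ≈ −j186 Ω

λ = v/f = 0.7·c / 1.62 GHz = 0.13 m
βl = 2π·l/λ = 2π × 0.0609 = 21.9°
tan(βl) = 0.402
For an open-ended stub, Z_in = −jZ_0·cot(βl) = −jZ_0/tan(βl)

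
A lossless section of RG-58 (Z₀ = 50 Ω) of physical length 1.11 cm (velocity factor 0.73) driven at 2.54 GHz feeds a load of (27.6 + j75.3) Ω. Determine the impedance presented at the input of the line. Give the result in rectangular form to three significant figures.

λ = v/f = 0.73·c / 2.54 GHz = 0.0862 m
βl = 2π·l/λ = 2π × 0.129 = 46.3°
tan(βl) = tan(46.3°) = 1.05
Z_in = Z_0·(Z_L + jZ_0·tanβl)/(Z_0 + jZ_L·tanβl)
     = 50·(27.6 + j128)/(-28.9 + j28.9)

Z_in ≈ 86.5 − j134 Ω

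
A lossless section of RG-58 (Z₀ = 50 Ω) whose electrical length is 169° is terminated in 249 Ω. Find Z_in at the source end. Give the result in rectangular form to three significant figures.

tan(βl) = tan(169°) = -0.194
Z_in = Z_0·(Z_L + jZ_0·tanβl)/(Z_0 + jZ_L·tanβl)
     = 50·(249 − j9.72)/(50 − j48.4)

Z_in ≈ 133 + j119 Ω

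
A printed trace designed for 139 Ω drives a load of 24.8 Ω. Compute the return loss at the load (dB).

RL ≈ 3.13 dB

Γ = (24.8 − 139)/(24.8 + 139) = -0.697
RL = −20·log₁₀|Γ| = −20·log₁₀(0.697)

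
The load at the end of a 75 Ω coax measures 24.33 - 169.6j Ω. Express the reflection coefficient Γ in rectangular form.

Γ ≈ 0.614 − j0.659

Γ = (Z_L − Z_0)/(Z_L + Z_0) = (-50.67 − j169.6)/(99.33 − j169.6)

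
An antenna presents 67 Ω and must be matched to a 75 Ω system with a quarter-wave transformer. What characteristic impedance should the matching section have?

Z_qwt ≈ 70.9 Ω

Z_qwt = √(Z_0·R_L) = √(75 × 67) = √5025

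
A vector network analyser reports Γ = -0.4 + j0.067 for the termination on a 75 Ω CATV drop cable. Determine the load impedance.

Z_L = Z_0·(1 + Γ)/(1 − Γ) = 75·(0.6 + j0.067)/(1.4 − j0.067)

Z_L ≈ 31.9 + j5.12 Ω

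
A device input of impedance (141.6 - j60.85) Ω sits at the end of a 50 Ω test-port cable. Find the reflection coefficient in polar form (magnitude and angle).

Γ ≈ 0.547 ∠ -16°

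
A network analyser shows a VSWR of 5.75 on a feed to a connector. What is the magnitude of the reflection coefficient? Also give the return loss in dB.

|Γ| ≈ 0.704; return loss ≈ 3.05 dB

|Γ| = (S − 1)/(S + 1) = (5.75 − 1)/(5.75 + 1) = 4.75/6.75
RL = −20·log₁₀|Γ| = −20·log₁₀(0.704)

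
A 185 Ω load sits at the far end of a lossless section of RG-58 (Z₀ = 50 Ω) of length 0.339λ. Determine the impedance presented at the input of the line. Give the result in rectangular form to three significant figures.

Z_in ≈ 18.3 + j28.2 Ω

βl = 2π × 0.339 = 122°
tan(βl) = tan(122°) = -1.6
Z_in = Z_0·(Z_L + jZ_0·tanβl)/(Z_0 + jZ_L·tanβl)
     = 50·(185 − j79.9)/(50 − j296)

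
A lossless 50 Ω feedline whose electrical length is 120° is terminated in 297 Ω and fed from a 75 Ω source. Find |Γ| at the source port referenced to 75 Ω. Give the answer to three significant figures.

|Γ| ≈ 0.77

tan(βl) = -1.73
Z_in = Z_0·(Z_L + jZ_0·tanβl)/(Z_0 + jZ_L·tanβl) = 11.1 + j27.8 Ω
Γ_s = (Z_in − Z_s)/(Z_in + Z_s) = (-63.9 + j27.8)/(86.1 + j27.8), |Γ_s| = 0.77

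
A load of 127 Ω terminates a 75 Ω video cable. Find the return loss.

Γ = (127 − 75)/(127 + 75) = 0.257
RL = −20·log₁₀|Γ| = −20·log₁₀(0.257)

RL ≈ 11.8 dB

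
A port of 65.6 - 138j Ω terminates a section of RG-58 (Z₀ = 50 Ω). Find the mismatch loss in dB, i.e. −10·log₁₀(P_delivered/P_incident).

Γ = (15.6 − j138)/(115.6 − j138), |Γ| = 0.771
|Γ|² = 0.595, so P_del/P_inc = 1 − |Γ|² = 0.405
ML = −10·log₁₀(1 − |Γ|²)

mismatch loss ≈ 3.93 dB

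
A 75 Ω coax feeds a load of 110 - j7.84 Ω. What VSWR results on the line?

Γ = (Z_L − Z_0)/(Z_L + Z_0) = (35 − j7.84)/(185 − j7.84)
|Γ| = 35.9/185 = 0.194
VSWR = (1 + |Γ|)/(1 − |Γ|) = 1.19/0.806

VSWR ≈ 1.48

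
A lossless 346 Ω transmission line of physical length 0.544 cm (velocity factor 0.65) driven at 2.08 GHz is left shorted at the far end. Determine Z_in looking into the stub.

λ = v/f = 0.65·c / 2.08 GHz = 0.0938 m
βl = 2π·l/λ = 2π × 0.058 = 20.9°
tan(βl) = 0.382
For a shorted stub, Z_in = jZ_0·tan(βl)

Z_in ≈ +j132 Ω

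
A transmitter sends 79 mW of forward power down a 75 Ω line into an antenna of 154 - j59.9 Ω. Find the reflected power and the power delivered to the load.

|Γ| = |(79 − j59.9)/(229 − j59.9)| = 0.419
|Γ|² = 0.175
P_refl = |Γ|²·P_inc = 13.9 mW, P_del = (1 − |Γ|²)·P_inc = 65.1 mW

P_reflected ≈ 13.9 mW; P_delivered ≈ 65.1 mW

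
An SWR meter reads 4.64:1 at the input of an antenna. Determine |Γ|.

|Γ| ≈ 0.645

|Γ| = (S − 1)/(S + 1) = (4.64 − 1)/(4.64 + 1) = 3.64/5.64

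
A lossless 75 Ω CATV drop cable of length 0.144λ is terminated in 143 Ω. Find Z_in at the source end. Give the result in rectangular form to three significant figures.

βl = 2π × 0.144 = 51.8°
tan(βl) = tan(51.8°) = 1.27
Z_in = Z_0·(Z_L + jZ_0·tanβl)/(Z_0 + jZ_L·tanβl)
     = 75·(143 + j95.4)/(75 + j182)

Z_in ≈ 54.4 − j36.5 Ω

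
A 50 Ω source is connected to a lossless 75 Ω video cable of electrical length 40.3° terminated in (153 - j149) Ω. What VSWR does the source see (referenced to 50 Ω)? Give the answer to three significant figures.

tan(βl) = 0.848
Z_in = Z_0·(Z_L + jZ_0·tanβl)/(Z_0 + jZ_L·tanβl) = 25.8 − j48.4 Ω
Γ_s = (Z_in − Z_s)/(Z_in + Z_s) = (-24.2 − j48.4)/(75.8 − j48.4), |Γ_s| = 0.602
VSWR = (1 + |Γ_s|)/(1 − |Γ_s|)

VSWR ≈ 4.03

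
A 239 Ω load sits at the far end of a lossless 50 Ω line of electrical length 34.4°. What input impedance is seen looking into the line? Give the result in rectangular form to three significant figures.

Z_in ≈ 30 − j63.9 Ω

tan(βl) = tan(34.4°) = 0.685
Z_in = Z_0·(Z_L + jZ_0·tanβl)/(Z_0 + jZ_L·tanβl)
     = 50·(239 + j34.2)/(50 + j164)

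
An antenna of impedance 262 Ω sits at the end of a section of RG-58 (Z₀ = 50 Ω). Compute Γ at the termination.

Γ = 0.679

Γ = (Z_L − Z_0)/(Z_L + Z_0) = (262 − 50)/(262 + 50) = 212/312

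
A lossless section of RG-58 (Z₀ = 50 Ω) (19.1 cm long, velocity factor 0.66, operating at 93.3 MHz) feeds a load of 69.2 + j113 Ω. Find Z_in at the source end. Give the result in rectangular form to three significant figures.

λ = v/f = 0.66·c / 93.3 MHz = 2.12 m
βl = 2π·l/λ = 2π × 0.09 = 32.4°
tan(βl) = tan(32.4°) = 0.635
Z_in = Z_0·(Z_L + jZ_0·tanβl)/(Z_0 + jZ_L·tanβl)
     = 50·(69.2 + j145)/(-21.7 + j43.9)

Z_in ≈ 101 − j129 Ω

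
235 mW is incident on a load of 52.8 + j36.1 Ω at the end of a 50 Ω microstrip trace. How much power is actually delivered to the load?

|Γ| = |(2.8 + j36.1)/(102.8 + j36.1)| = 0.332
|Γ|² = 0.11
P_refl = |Γ|²·P_inc = 26 mW, P_del = (1 − |Γ|²)·P_inc = 209 mW

P_delivered ≈ 209 mW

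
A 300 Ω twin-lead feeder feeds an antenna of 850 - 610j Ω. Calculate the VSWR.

Γ = (Z_L − Z_0)/(Z_L + Z_0) = (550 − j610)/(1150 − j610)
|Γ| = 821/1300 = 0.631
VSWR = (1 + |Γ|)/(1 − |Γ|) = 1.63/0.369

VSWR ≈ 4.42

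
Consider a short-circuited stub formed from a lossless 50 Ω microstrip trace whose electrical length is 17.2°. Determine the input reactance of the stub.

tan(βl) = 0.31
For a short-circuited stub, Z_in = jZ_0·tan(βl)

X_in ≈ 15.5 Ω (inductive)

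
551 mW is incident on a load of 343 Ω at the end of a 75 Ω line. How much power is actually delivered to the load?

Γ = (343 − 75)/(343 + 75) = 0.641
|Γ|² = 0.411
P_refl = |Γ|²·P_inc = 227 mW, P_del = (1 − |Γ|²)·P_inc = 324 mW

P_delivered ≈ 324 mW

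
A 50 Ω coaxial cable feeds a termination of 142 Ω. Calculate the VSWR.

VSWR ≈ 2.84

Γ = (142 − 50)/(142 + 50) = 0.479
VSWR = (1 + 0.479)/(1 − 0.479)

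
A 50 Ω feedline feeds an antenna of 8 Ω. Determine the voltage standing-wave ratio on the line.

For a purely resistive load, VSWR = R_L/Z_0 or Z_0/R_L (whichever > 1) = 50/8

VSWR ≈ 6.25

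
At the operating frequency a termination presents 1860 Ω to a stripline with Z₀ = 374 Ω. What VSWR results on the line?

For a purely resistive load, VSWR = R_L/Z_0 or Z_0/R_L (whichever > 1) = 1860/374

VSWR ≈ 4.97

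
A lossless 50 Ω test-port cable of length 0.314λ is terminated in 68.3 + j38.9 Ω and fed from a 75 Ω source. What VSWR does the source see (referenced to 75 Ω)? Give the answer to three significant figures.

βl = 2π × 0.314 = 113°
tan(βl) = -2.35
Z_in = Z_0·(Z_L + jZ_0·tanβl)/(Z_0 + jZ_L·tanβl) = 24.3 − j0.174 Ω
Γ_s = (Z_in − Z_s)/(Z_in + Z_s) = (-50.7 − j0.174)/(99.3 − j0.174), |Γ_s| = 0.51
VSWR = (1 + |Γ_s|)/(1 − |Γ_s|)

VSWR ≈ 3.08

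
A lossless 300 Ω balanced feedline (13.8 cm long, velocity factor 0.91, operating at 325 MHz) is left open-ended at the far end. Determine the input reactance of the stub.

X_in ≈ -179 Ω (capacitive)

λ = v/f = 0.91·c / 325 MHz = 0.84 m
βl = 2π·l/λ = 2π × 0.164 = 59.1°
tan(βl) = 1.67
For an open-ended stub, Z_in = −jZ_0·cot(βl) = −jZ_0/tan(βl)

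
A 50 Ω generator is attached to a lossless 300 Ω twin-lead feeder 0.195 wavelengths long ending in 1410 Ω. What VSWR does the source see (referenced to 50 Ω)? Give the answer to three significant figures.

βl = 2π × 0.195 = 70.2°
tan(βl) = 2.78
Z_in = Z_0·(Z_L + jZ_0·tanβl)/(Z_0 + jZ_L·tanβl) = 71.7 − j103 Ω
Γ_s = (Z_in − Z_s)/(Z_in + Z_s) = (21.7 − j103)/(122 − j103), |Γ_s| = 0.659
VSWR = (1 + |Γ_s|)/(1 − |Γ_s|)

VSWR ≈ 4.86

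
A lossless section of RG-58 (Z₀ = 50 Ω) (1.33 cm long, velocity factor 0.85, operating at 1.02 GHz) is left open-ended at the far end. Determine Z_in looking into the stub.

Z_in ≈ −j144 Ω

λ = v/f = 0.85·c / 1.02 GHz = 0.25 m
βl = 2π·l/λ = 2π × 0.0532 = 19.2°
tan(βl) = 0.347
For an open-ended stub, Z_in = −jZ_0·cot(βl) = −jZ_0/tan(βl)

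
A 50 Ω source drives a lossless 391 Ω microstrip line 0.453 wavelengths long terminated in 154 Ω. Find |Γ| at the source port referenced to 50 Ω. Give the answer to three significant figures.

βl = 2π × 0.453 = 163°
tan(βl) = -0.304
Z_in = Z_0·(Z_L + jZ_0·tanβl)/(Z_0 + jZ_L·tanβl) = 166 − j99.1 Ω
Γ_s = (Z_in − Z_s)/(Z_in + Z_s) = (116 − j99.1)/(216 − j99.1), |Γ_s| = 0.642

|Γ| ≈ 0.642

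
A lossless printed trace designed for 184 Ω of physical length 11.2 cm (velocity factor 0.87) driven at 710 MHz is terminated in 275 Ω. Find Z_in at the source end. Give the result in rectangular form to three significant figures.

λ = v/f = 0.87·c / 710 MHz = 0.368 m
βl = 2π·l/λ = 2π × 0.305 = 110°
tan(βl) = tan(110°) = -2.8
Z_in = Z_0·(Z_L + jZ_0·tanβl)/(Z_0 + jZ_L·tanβl)
     = 184·(275 − j514)/(184 − j769)

Z_in ≈ 131 + j34.4 Ω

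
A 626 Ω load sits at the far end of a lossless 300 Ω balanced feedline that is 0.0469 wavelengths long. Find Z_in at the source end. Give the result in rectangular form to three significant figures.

βl = 2π × 0.0469 = 16.9°
tan(βl) = tan(16.9°) = 0.304
Z_in = Z_0·(Z_L + jZ_0·tanβl)/(Z_0 + jZ_L·tanβl)
     = 300·(626 + j91.1)/(300 + j190)

Z_in ≈ 488 − j218 Ω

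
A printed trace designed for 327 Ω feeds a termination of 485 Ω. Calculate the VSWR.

VSWR ≈ 1.48

Γ = (485 − 327)/(485 + 327) = 0.195
VSWR = (1 + 0.195)/(1 − 0.195)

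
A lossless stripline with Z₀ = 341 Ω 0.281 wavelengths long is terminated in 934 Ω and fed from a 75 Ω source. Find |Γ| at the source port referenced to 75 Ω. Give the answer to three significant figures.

βl = 2π × 0.281 = 101°
tan(βl) = -5.07
Z_in = Z_0·(Z_L + jZ_0·tanβl)/(Z_0 + jZ_L·tanβl) = 129 + j58 Ω
Γ_s = (Z_in − Z_s)/(Z_in + Z_s) = (53.7 + j58)/(204 + j58), |Γ_s| = 0.373

|Γ| ≈ 0.373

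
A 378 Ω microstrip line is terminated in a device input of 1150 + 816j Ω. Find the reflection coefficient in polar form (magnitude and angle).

Γ ≈ 0.648 ∠ 18.5°

Γ = (Z_L − Z_0)/(Z_L + Z_0) = (772 + j816)/(1528 + j816)
|Γ| = 1120/1730 = 0.648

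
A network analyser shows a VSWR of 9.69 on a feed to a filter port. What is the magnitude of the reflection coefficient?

|Γ| ≈ 0.813

|Γ| = (S − 1)/(S + 1) = (9.69 − 1)/(9.69 + 1) = 8.69/10.7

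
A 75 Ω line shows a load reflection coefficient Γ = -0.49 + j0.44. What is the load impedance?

Z_L = Z_0·(1 + Γ)/(1 − Γ) = 75·(0.51 + j0.44)/(1.49 − j0.44)

Z_L ≈ 17.6 + j27.3 Ω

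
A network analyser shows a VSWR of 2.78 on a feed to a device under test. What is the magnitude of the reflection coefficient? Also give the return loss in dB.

|Γ| = (S − 1)/(S + 1) = (2.78 − 1)/(2.78 + 1) = 1.78/3.78
RL = −20·log₁₀|Γ| = −20·log₁₀(0.471)

|Γ| ≈ 0.471; return loss ≈ 6.54 dB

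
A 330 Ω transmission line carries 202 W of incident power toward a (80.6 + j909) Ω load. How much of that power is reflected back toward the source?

P_reflected ≈ 180 W

|Γ| = |(-249.4 + j909)/(410.6 + j909)| = 0.945
|Γ|² = 0.893
P_refl = |Γ|²·P_inc = 180 W, P_del = (1 − |Γ|²)·P_inc = 21.6 W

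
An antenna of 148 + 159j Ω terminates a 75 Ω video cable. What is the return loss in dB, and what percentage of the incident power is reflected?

RL ≈ 3.89 dB; 40.8% of incident power reflected

Γ = (73 + j159)/(223 + j159), |Γ| = 0.639
RL = −20·log₁₀(0.639) = 3.89 dB
P_refl/P_inc = |Γ|² = 0.408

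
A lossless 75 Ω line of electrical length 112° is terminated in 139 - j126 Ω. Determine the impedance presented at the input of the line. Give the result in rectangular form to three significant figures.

Z_in ≈ 31.9 + j52.3 Ω

tan(βl) = tan(112°) = -2.48
Z_in = Z_0·(Z_L + jZ_0·tanβl)/(Z_0 + jZ_L·tanβl)
     = 75·(139 − j312)/(-237 − j344)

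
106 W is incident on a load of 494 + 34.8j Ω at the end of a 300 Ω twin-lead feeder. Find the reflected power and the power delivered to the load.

|Γ| = |(194 + j34.8)/(794 + j34.8)| = 0.248
|Γ|² = 0.0615
P_refl = |Γ|²·P_inc = 6.52 W, P_del = (1 − |Γ|²)·P_inc = 99.5 W

P_reflected ≈ 6.52 W; P_delivered ≈ 99.5 W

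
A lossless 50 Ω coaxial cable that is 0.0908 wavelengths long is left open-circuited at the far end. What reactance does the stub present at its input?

X_in ≈ -77.9 Ω (capacitive)

βl = 2π × 0.0908 = 32.7°
tan(βl) = 0.642
For an open-circuited stub, Z_in = −jZ_0·cot(βl) = −jZ_0/tan(βl)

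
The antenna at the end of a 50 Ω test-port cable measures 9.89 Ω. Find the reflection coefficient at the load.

Γ = -0.67

Γ = (Z_L − Z_0)/(Z_L + Z_0) = (9.89 − 50)/(9.89 + 50) = -40.11/59.89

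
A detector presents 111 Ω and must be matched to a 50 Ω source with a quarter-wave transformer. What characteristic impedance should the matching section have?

Z_qwt = √(Z_0·R_L) = √(50 × 111) = √5550

Z_qwt ≈ 74.5 Ω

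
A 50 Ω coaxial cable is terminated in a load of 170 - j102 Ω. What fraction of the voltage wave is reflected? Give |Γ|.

|Γ| ≈ 0.649

Γ = (Z_L − Z_0)/(Z_L + Z_0) = (120 − j102)/(220 − j102)
|Γ| = 157/242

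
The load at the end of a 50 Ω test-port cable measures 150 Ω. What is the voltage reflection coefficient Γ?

Γ = (Z_L − Z_0)/(Z_L + Z_0) = (150 − 50)/(150 + 50) = 100/200

Γ = 0.5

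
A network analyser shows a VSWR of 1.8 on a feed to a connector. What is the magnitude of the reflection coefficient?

|Γ| ≈ 0.286

|Γ| = (S − 1)/(S + 1) = (1.8 − 1)/(1.8 + 1) = 0.8/2.8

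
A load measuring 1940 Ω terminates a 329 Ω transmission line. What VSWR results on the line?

Γ = (1940 − 329)/(1940 + 329) = 0.71
VSWR = (1 + 0.71)/(1 − 0.71)

VSWR ≈ 5.9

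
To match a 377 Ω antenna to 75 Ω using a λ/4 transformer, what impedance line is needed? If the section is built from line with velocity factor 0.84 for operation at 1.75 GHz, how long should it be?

Z_qwt ≈ 168 Ω; length ≈ 3.6 cm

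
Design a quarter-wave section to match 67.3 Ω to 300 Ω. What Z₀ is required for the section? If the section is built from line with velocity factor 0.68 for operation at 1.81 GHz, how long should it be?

Z_qwt ≈ 142 Ω; length ≈ 2.82 cm

Z_qwt = √(Z_0·R_L) = √(300 × 67.3) = √20190
λ = 0.68·c/f = 0.113 m, so l = λ/4 = 0.0282 m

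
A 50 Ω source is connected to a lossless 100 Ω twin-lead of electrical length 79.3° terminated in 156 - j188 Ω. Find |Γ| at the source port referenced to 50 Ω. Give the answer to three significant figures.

tan(βl) = 5.29
Z_in = Z_0·(Z_L + jZ_0·tanβl)/(Z_0 + jZ_L·tanβl) = 24.1 + j13 Ω
Γ_s = (Z_in − Z_s)/(Z_in + Z_s) = (-25.9 + j13)/(74.1 + j13), |Γ_s| = 0.386

|Γ| ≈ 0.386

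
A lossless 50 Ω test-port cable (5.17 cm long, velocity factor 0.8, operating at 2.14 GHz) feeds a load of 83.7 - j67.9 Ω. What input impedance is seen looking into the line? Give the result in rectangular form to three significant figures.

Z_in ≈ 145 − j29.5 Ω

λ = v/f = 0.8·c / 2.14 GHz = 0.112 m
βl = 2π·l/λ = 2π × 0.461 = 166°
tan(βl) = tan(166°) = -0.25
Z_in = Z_0·(Z_L + jZ_0·tanβl)/(Z_0 + jZ_L·tanβl)
     = 50·(83.7 − j80.4)/(33 − j20.9)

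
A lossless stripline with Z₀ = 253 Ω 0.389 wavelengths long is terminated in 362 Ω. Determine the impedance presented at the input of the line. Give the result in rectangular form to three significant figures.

βl = 2π × 0.389 = 140°
tan(βl) = tan(140°) = -0.838
Z_in = Z_0·(Z_L + jZ_0·tanβl)/(Z_0 + jZ_L·tanβl)
     = 253·(362 − j212)/(253 − j303)

Z_in ≈ 253 + j91.1 Ω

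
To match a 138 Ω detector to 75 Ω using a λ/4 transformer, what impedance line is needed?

Z_qwt ≈ 102 Ω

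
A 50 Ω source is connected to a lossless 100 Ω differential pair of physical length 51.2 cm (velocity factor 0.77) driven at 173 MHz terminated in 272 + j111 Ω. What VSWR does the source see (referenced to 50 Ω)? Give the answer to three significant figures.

λ = v/f = 0.77·c / 173 MHz = 1.34 m
βl = 2π·l/λ = 2π × 0.383 = 138°
tan(βl) = -0.899
Z_in = Z_0·(Z_L + jZ_0·tanβl)/(Z_0 + jZ_L·tanβl) = 49.3 + j70.9 Ω
Γ_s = (Z_in − Z_s)/(Z_in + Z_s) = (-0.678 + j70.9)/(99.3 + j70.9), |Γ_s| = 0.581
VSWR = (1 + |Γ_s|)/(1 − |Γ_s|)

VSWR ≈ 3.78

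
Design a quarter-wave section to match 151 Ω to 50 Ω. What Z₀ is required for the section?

Z_qwt = √(Z_0·R_L) = √(50 × 151) = √7550

Z_qwt ≈ 86.9 Ω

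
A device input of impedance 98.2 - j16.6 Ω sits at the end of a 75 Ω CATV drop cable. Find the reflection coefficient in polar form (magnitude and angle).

Γ = (Z_L − Z_0)/(Z_L + Z_0) = (23.2 − j16.6)/(173.2 − j16.6)
|Γ| = 28.5/174 = 0.164

Γ ≈ 0.164 ∠ -30.1°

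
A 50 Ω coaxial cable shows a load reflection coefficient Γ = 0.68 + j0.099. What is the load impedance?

Z_L ≈ 235 + j88.2 Ω

Z_L = Z_0·(1 + Γ)/(1 − Γ) = 50·(1.68 + j0.099)/(0.32 − j0.099)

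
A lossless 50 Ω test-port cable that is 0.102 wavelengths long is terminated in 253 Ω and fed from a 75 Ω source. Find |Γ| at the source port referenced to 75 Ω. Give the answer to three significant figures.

βl = 2π × 0.102 = 36.7°
tan(βl) = 0.746
Z_in = Z_0·(Z_L + jZ_0·tanβl)/(Z_0 + jZ_L·tanβl) = 25.8 − j60.2 Ω
Γ_s = (Z_in − Z_s)/(Z_in + Z_s) = (-49.2 − j60.2)/(101 − j60.2), |Γ_s| = 0.662

|Γ| ≈ 0.662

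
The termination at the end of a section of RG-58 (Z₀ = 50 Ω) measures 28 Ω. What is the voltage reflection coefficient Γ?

Γ = -0.282

Γ = (Z_L − Z_0)/(Z_L + Z_0) = (28 − 50)/(28 + 50) = -22/78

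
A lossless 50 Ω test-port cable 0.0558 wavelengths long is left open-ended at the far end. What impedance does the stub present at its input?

βl = 2π × 0.0558 = 20.1°
tan(βl) = 0.366
For an open-ended stub, Z_in = −jZ_0·cot(βl) = −jZ_0/tan(βl)

Z_in ≈ −j137 Ω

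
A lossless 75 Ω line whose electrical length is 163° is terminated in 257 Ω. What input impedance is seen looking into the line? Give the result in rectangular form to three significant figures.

tan(βl) = tan(163°) = -0.306
Z_in = Z_0·(Z_L + jZ_0·tanβl)/(Z_0 + jZ_L·tanβl)
     = 75·(257 − j22.9)/(75 − j78.6)

Z_in ≈ 134 + j117 Ω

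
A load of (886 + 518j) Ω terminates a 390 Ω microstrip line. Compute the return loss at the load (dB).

Γ = (496 + j518)/(1276 + j518), |Γ| = 0.521
RL = −20·log₁₀|Γ| = −20·log₁₀(0.521)

RL ≈ 5.67 dB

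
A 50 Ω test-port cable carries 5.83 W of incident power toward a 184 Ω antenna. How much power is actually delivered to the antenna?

P_delivered ≈ 3.92 W

Γ = (184 − 50)/(184 + 50) = 0.573
|Γ|² = 0.328
P_refl = |Γ|²·P_inc = 1.91 W, P_del = (1 − |Γ|²)·P_inc = 3.92 W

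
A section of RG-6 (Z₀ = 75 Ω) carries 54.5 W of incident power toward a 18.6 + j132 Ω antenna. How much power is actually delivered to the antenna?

|Γ| = |(-56.4 + j132)/(93.6 + j132)| = 0.887
|Γ|² = 0.787
P_refl = |Γ|²·P_inc = 42.9 W, P_del = (1 − |Γ|²)·P_inc = 11.6 W

P_delivered ≈ 11.6 W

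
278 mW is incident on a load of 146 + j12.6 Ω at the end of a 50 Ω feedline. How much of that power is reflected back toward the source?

P_reflected ≈ 67.6 mW

|Γ| = |(96 + j12.6)/(196 + j12.6)| = 0.493
|Γ|² = 0.243
P_refl = |Γ|²·P_inc = 67.6 mW, P_del = (1 − |Γ|²)·P_inc = 210 mW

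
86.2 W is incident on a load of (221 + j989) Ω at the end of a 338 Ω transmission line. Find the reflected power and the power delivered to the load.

|Γ| = |(-117 + j989)/(559 + j989)| = 0.877
|Γ|² = 0.768
P_refl = |Γ|²·P_inc = 66.2 W, P_del = (1 − |Γ|²)·P_inc = 20 W

P_reflected ≈ 66.2 W; P_delivered ≈ 20 W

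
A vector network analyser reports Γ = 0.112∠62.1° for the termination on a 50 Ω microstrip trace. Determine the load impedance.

Z_L = Z_0·(1 + Γ)/(1 − Γ) = 50·(1.05 + j0.099)/(0.948 − j0.099)

Z_L ≈ 54.4 + j10.9 Ω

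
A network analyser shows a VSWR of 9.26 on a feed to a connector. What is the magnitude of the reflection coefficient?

|Γ| ≈ 0.805

|Γ| = (S − 1)/(S + 1) = (9.26 − 1)/(9.26 + 1) = 8.26/10.3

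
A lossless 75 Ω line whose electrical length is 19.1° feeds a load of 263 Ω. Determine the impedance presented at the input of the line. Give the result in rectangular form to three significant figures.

tan(βl) = tan(19.1°) = 0.346
Z_in = Z_0·(Z_L + jZ_0·tanβl)/(Z_0 + jZ_L·tanβl)
     = 75·(263 + j26)/(75 + j91.1)

Z_in ≈ 119 − j119 Ω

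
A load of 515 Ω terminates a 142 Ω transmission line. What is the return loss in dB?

Γ = (515 − 142)/(515 + 142) = 0.568
RL = −20·log₁₀|Γ| = −20·log₁₀(0.568)

RL ≈ 4.92 dB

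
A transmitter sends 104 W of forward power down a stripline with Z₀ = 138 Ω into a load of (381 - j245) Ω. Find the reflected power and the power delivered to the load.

P_reflected ≈ 37.6 W; P_delivered ≈ 66.4 W

|Γ| = |(243 − j245)/(519 − j245)| = 0.601
|Γ|² = 0.362
P_refl = |Γ|²·P_inc = 37.6 W, P_del = (1 − |Γ|²)·P_inc = 66.4 W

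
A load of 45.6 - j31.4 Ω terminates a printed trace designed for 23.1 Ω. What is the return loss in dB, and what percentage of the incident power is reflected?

Γ = (22.5 − j31.4)/(68.7 − j31.4), |Γ| = 0.511
RL = −20·log₁₀(0.511) = 5.82 dB
P_refl/P_inc = |Γ|² = 0.262

RL ≈ 5.82 dB; 26.2% of incident power reflected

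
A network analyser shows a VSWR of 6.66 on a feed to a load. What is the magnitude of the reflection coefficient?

|Γ| = (S − 1)/(S + 1) = (6.66 − 1)/(6.66 + 1) = 5.66/7.66

|Γ| ≈ 0.739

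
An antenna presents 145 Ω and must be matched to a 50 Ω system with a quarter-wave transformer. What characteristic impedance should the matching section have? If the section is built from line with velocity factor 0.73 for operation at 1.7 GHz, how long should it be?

Z_qwt ≈ 85.1 Ω; length ≈ 3.22 cm

Z_qwt = √(Z_0·R_L) = √(50 × 145) = √7250
λ = 0.73·c/f = 0.129 m, so l = λ/4 = 0.0322 m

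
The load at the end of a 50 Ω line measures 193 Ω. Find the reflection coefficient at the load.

Γ = (Z_L − Z_0)/(Z_L + Z_0) = (193 − 50)/(193 + 50) = 143/243

Γ = 0.588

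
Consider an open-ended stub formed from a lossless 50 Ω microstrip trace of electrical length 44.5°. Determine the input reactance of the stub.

X_in ≈ -50.9 Ω (capacitive)

tan(βl) = 0.983
For an open-ended stub, Z_in = −jZ_0·cot(βl) = −jZ_0/tan(βl)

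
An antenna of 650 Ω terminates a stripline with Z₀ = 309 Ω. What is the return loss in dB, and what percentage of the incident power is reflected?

RL ≈ 8.98 dB; 12.6% of incident power reflected

Γ = (650 − 309)/(650 + 309) = 0.356
RL = −20·log₁₀(0.356) = 8.98 dB
P_refl/P_inc = |Γ|² = 0.126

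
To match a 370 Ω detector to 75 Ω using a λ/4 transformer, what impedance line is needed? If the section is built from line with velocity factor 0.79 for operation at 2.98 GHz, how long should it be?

Z_qwt ≈ 167 Ω; length ≈ 1.99 cm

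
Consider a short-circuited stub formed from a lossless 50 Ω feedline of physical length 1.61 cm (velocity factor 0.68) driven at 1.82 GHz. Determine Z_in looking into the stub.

Z_in ≈ +j63.3 Ω

λ = v/f = 0.68·c / 1.82 GHz = 0.112 m
βl = 2π·l/λ = 2π × 0.144 = 51.7°
tan(βl) = 1.27
For a short-circuited stub, Z_in = jZ_0·tan(βl)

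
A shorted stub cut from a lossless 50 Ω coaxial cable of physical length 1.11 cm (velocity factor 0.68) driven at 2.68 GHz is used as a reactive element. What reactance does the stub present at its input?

λ = v/f = 0.68·c / 2.68 GHz = 0.0761 m
βl = 2π·l/λ = 2π × 0.146 = 52.5°
tan(βl) = 1.3
For a shorted stub, Z_in = jZ_0·tan(βl)

X_in ≈ 65.2 Ω (inductive)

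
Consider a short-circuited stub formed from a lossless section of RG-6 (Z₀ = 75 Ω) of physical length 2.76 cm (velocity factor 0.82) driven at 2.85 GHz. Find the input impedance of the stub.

Z_in ≈ −j160 Ω

λ = v/f = 0.82·c / 2.85 GHz = 0.0863 m
βl = 2π·l/λ = 2π × 0.32 = 115°
tan(βl) = -2.13
For a short-circuited stub, Z_in = jZ_0·tan(βl)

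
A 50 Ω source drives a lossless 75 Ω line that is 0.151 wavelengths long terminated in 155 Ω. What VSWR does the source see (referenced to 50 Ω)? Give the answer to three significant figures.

VSWR ≈ 2.07

βl = 2π × 0.151 = 54.4°
tan(βl) = 1.39
Z_in = Z_0·(Z_L + jZ_0·tanβl)/(Z_0 + jZ_L·tanβl) = 49 − j36.8 Ω
Γ_s = (Z_in − Z_s)/(Z_in + Z_s) = (-0.957 − j36.8)/(99 − j36.8), |Γ_s| = 0.348
VSWR = (1 + |Γ_s|)/(1 − |Γ_s|)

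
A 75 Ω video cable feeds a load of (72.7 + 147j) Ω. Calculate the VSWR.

VSWR ≈ 5.79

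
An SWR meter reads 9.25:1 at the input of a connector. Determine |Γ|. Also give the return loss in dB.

|Γ| = (S − 1)/(S + 1) = (9.25 − 1)/(9.25 + 1) = 8.25/10.2
RL = −20·log₁₀|Γ| = −20·log₁₀(0.805)

|Γ| ≈ 0.805; return loss ≈ 1.89 dB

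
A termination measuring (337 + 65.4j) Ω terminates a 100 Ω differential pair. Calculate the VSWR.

VSWR ≈ 3.51

Γ = (Z_L − Z_0)/(Z_L + Z_0) = (237 + j65.4)/(437 + j65.4)
|Γ| = 246/442 = 0.556
VSWR = (1 + |Γ|)/(1 − |Γ|) = 1.56/0.444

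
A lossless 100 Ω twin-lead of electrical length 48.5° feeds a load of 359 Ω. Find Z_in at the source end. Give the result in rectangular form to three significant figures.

tan(βl) = tan(48.5°) = 1.13
Z_in = Z_0·(Z_L + jZ_0·tanβl)/(Z_0 + jZ_L·tanβl)
     = 100·(359 + j113)/(100 + j406)

Z_in ≈ 46.8 − j76.9 Ω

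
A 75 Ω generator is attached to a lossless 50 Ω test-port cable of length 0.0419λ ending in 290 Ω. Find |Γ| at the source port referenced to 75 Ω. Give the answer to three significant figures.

|Γ| ≈ 0.616

βl = 2π × 0.0419 = 15.1°
tan(βl) = 0.27
Z_in = Z_0·(Z_L + jZ_0·tanβl)/(Z_0 + jZ_L·tanβl) = 90.3 − j128 Ω
Γ_s = (Z_in − Z_s)/(Z_in + Z_s) = (15.3 − j128)/(165 − j128), |Γ_s| = 0.616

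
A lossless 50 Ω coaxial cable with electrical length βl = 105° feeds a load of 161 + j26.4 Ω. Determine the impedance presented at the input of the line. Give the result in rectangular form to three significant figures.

tan(βl) = tan(105°) = -3.73
Z_in = Z_0·(Z_L + jZ_0·tanβl)/(Z_0 + jZ_L·tanβl)
     = 50·(161 − j160)/(149 − j601)

Z_in ≈ 15.7 + j9.52 Ω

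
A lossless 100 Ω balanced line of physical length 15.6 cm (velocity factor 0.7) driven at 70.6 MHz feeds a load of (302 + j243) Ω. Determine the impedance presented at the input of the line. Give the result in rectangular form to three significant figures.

Z_in ≈ 308 − j242 Ω

λ = v/f = 0.7·c / 70.6 MHz = 2.97 m
βl = 2π·l/λ = 2π × 0.0524 = 18.9°
tan(βl) = tan(18.9°) = 0.342
Z_in = Z_0·(Z_L + jZ_0·tanβl)/(Z_0 + jZ_L·tanβl)
     = 100·(302 + j277)/(16.9 + j103)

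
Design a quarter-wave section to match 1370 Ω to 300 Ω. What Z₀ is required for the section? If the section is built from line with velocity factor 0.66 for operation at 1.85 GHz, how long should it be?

Z_qwt ≈ 641 Ω; length ≈ 2.68 cm

Z_qwt = √(Z_0·R_L) = √(300 × 1370) = √411000
λ = 0.66·c/f = 0.107 m, so l = λ/4 = 0.0268 m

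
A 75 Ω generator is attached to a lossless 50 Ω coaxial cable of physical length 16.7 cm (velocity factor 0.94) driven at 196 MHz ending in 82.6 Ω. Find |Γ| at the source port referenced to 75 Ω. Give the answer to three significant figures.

|Γ| ≈ 0.3

λ = v/f = 0.94·c / 196 MHz = 1.44 m
βl = 2π·l/λ = 2π × 0.116 = 41.8°
tan(βl) = 0.894
Z_in = Z_0·(Z_L + jZ_0·tanβl)/(Z_0 + jZ_L·tanβl) = 46.7 − j24.3 Ω
Γ_s = (Z_in − Z_s)/(Z_in + Z_s) = (-28.3 − j24.3)/(122 − j24.3), |Γ_s| = 0.3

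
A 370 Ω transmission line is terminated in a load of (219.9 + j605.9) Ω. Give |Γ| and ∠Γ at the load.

Γ ≈ 0.738 ∠ 58.1°

Γ = (Z_L − Z_0)/(Z_L + Z_0) = (-150.1 + j605.9)/(589.9 + j605.9)
|Γ| = 624/846 = 0.738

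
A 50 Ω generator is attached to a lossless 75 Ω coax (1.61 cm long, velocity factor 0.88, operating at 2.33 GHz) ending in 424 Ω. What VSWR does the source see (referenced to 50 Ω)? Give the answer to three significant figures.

VSWR ≈ 5.65

λ = v/f = 0.88·c / 2.33 GHz = 0.113 m
βl = 2π·l/λ = 2π × 0.142 = 51.2°
tan(βl) = 1.24
Z_in = Z_0·(Z_L + jZ_0·tanβl)/(Z_0 + jZ_L·tanβl) = 21.4 − j57.3 Ω
Γ_s = (Z_in − Z_s)/(Z_in + Z_s) = (-28.6 − j57.3)/(71.4 − j57.3), |Γ_s| = 0.699
VSWR = (1 + |Γ_s|)/(1 − |Γ_s|)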